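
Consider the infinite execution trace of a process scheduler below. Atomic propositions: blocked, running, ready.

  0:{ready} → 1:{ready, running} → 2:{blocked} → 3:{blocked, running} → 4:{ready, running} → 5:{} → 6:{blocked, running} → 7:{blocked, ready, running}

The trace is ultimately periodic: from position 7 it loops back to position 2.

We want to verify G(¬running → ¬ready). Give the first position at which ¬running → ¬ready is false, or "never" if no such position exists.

0

At position 0 the labels are {ready}, so ¬running → ¬ready is false there. This is the first violation.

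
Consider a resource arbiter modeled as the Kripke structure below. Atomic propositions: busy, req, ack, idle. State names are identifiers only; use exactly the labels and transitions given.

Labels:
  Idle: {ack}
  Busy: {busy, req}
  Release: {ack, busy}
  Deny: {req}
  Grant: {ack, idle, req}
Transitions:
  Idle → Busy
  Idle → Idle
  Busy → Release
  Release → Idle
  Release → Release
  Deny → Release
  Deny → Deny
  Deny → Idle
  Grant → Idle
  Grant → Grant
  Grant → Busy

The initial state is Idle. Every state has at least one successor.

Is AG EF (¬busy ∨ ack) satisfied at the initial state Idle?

States satisfying EF (¬busy ∨ ack): {Idle, Busy, Release, Deny, Grant}.
States satisfying AG EF (¬busy ∨ ack): {Idle, Busy, Release, Deny, Grant}.
Every state reachable from Idle satisfies EF (¬busy ∨ ack).
Idle ∈ Sat(AG EF (¬busy ∨ ack)).

Holds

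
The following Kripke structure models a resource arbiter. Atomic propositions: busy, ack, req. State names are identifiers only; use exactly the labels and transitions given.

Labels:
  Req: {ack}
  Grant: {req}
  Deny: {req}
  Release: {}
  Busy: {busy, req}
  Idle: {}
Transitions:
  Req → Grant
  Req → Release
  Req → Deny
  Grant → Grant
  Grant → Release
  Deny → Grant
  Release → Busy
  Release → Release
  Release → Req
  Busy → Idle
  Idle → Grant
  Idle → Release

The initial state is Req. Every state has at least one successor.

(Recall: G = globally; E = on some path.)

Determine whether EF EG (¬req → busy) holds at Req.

Holds

States satisfying EG (¬req → busy): {Grant, Deny}.
States satisfying EF EG (¬req → busy): {Req, Grant, Deny, Release, Busy, Idle}.
Some path from Req reaches a state where EG (¬req → busy) holds.
Req ∈ Sat(EF EG (¬req → busy)).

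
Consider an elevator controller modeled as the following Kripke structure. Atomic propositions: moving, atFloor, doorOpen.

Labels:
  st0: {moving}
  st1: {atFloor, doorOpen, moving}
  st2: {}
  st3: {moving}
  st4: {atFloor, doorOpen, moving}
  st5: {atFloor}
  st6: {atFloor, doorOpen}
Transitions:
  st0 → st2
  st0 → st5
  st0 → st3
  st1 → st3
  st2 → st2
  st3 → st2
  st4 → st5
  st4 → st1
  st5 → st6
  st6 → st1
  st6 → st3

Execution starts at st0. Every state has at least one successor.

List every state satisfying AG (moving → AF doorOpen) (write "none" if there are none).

States satisfying moving → AF doorOpen: {st1, st2, st4, st5, st6}.
States satisfying AG (moving → AF doorOpen): {st2}.

{st2}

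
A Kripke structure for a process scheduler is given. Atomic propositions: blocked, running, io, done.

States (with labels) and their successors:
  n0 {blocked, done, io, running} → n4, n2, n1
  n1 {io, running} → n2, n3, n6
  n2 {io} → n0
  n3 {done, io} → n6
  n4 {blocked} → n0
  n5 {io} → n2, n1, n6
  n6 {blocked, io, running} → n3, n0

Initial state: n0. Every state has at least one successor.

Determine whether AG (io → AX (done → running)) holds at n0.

Does not hold

States satisfying io → AX (done → running): {n0, n2, n3, n4, n5}.
States satisfying AG (io → AX (done → running)): ∅.
n1 is reachable from n0 and violates io → AX (done → running), so AG fails at n0.
n0 ∉ Sat(AG (io → AX (done → running))).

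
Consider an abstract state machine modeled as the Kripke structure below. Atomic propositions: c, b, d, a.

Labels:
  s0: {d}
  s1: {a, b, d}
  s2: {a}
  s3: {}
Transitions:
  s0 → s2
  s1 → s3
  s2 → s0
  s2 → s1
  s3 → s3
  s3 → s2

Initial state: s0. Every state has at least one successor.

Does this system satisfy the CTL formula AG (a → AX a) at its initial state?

States satisfying a → AX a: {s0, s3}.
States satisfying AG (a → AX a): ∅.
s1 is reachable from s0 and violates a → AX a, so AG fails at s0.
s0 ∉ Sat(AG (a → AX a)).

Does not hold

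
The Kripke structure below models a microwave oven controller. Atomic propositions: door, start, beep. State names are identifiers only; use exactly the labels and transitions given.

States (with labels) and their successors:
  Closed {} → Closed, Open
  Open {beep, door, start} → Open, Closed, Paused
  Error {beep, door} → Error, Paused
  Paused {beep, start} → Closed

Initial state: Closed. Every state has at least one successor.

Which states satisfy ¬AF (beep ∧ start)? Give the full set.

States satisfying beep ∧ start: {Open, Paused}.
States satisfying AF (beep ∧ start): {Open, Paused}.
States satisfying ¬AF (beep ∧ start): {Closed, Error}.

{Closed, Error}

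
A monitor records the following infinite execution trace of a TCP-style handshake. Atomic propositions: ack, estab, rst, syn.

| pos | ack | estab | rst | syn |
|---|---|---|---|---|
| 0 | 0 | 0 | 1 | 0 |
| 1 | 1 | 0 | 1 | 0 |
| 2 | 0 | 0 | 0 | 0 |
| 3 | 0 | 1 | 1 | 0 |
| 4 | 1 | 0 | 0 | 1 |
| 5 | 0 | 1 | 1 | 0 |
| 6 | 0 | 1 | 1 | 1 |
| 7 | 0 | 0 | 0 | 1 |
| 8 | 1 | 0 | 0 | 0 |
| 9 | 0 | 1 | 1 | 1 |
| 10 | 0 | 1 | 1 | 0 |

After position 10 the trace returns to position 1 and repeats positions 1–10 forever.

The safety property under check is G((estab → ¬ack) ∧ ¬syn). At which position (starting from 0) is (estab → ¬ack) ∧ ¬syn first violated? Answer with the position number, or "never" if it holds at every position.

Check (estab → ¬ack) ∧ ¬syn at each position in order: 0 ✓, 1 ✓, 2 ✓, 3 ✓.
At position 4 the labels are {ack, syn}, so (estab → ¬ack) ∧ ¬syn is false there. This is the first violation.

4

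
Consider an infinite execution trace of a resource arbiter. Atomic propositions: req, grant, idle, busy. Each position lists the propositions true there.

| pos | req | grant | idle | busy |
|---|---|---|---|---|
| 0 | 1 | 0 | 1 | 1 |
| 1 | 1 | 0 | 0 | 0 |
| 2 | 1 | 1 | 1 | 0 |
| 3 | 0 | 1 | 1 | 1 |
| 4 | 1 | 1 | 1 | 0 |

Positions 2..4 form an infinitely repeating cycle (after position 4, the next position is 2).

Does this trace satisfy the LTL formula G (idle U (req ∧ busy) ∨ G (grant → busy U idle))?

Holds

idle U (req ∧ busy) ∨ G (grant → busy U idle) holds at every position 0..4, and those are all positions ever visited, so G (idle U (req ∧ busy) ∨ G (grant → busy U idle)) holds.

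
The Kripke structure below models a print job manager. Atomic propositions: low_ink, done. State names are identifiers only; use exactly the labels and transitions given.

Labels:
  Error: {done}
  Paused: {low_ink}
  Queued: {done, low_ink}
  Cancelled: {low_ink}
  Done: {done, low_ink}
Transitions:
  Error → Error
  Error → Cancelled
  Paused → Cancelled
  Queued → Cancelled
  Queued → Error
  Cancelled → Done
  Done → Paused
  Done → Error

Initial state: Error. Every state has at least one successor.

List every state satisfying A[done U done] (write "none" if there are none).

States satisfying done: {Error, Queued, Done}.
States satisfying A[done U done]: {Error, Queued, Done}.

{Error, Queued, Done}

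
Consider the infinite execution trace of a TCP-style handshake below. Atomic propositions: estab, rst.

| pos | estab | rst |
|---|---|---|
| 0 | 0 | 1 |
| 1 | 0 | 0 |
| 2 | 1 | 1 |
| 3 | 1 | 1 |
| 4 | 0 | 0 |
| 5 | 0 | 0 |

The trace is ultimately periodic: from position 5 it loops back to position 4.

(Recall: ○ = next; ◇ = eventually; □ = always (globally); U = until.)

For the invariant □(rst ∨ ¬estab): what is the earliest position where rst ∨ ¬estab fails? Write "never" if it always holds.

never

rst ∨ ¬estab holds at every position 0..5, and those are all the positions the trace ever visits, so the invariant □(rst ∨ ¬estab) is never violated.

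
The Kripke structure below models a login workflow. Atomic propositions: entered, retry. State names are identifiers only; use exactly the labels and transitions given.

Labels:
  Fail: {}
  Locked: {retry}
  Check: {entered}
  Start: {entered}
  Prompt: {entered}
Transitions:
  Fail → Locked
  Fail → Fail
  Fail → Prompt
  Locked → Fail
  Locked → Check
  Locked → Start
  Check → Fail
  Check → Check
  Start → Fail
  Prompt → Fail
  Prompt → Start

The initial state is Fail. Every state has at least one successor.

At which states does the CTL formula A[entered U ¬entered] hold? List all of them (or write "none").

States satisfying entered: {Check, Start, Prompt}.
States satisfying ¬entered: {Fail, Locked}.
States satisfying A[entered U ¬entered]: {Fail, Locked, Start, Prompt}.

{Fail, Locked, Start, Prompt}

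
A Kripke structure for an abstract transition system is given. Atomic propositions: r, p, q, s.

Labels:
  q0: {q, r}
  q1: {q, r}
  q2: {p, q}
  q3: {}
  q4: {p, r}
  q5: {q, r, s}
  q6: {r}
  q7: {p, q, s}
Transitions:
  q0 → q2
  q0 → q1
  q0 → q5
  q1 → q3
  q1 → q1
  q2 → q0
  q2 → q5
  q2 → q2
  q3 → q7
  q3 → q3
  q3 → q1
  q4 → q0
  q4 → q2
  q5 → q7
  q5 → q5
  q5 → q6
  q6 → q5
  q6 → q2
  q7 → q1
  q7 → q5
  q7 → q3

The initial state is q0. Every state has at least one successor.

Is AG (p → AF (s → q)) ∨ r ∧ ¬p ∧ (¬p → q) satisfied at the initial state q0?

States satisfying p → AF (s → q): {q0, q1, q2, q3, q4, q5, q6, q7}.
States satisfying AG (p → AF (s → q)): {q0, q1, q2, q3, q4, q5, q6, q7}.
States satisfying ¬p: {q0, q1, q3, q5, q6}.
States satisfying r ∧ ¬p: {q0, q1, q5, q6}.
States satisfying ¬p → q: {q0, q1, q2, q4, q5, q7}.
States satisfying r ∧ ¬p ∧ (¬p → q): {q0, q1, q5}.
States satisfying AG (p → AF (s → q)) ∨ r ∧ ¬p ∧ (¬p → q): {q0, q1, q2, q3, q4, q5, q6, q7}.
q0 ∈ Sat(AG (p → AF (s → q)) ∨ r ∧ ¬p ∧ (¬p → q)).

Holds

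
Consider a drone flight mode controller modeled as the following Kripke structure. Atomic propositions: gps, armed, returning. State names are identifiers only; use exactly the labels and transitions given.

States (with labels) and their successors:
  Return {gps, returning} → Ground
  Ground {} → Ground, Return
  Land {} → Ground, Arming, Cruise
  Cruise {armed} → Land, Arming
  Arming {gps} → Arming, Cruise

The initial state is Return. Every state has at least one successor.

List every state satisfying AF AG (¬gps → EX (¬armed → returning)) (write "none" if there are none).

States satisfying AG (¬gps → EX (¬armed → returning)): {Return, Ground}.
States satisfying AF AG (¬gps → EX (¬armed → returning)): {Return, Ground}.

{Return, Ground}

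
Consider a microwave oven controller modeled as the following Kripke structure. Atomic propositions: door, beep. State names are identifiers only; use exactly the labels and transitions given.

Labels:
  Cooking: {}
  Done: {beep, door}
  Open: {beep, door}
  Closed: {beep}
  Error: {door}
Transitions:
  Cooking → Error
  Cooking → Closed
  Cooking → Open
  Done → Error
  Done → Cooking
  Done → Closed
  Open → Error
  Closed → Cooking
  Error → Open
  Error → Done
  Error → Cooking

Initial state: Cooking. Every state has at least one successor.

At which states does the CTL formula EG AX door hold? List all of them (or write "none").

none

States satisfying AX door: {Open}.
States satisfying EG AX door: ∅.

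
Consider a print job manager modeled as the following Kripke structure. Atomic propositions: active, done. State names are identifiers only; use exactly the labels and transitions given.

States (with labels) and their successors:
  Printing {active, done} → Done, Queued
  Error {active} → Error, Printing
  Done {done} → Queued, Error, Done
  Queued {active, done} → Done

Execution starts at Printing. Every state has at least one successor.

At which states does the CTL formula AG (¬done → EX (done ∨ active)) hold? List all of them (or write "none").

States satisfying ¬done → EX (done ∨ active): {Printing, Error, Done, Queued}.
States satisfying AG (¬done → EX (done ∨ active)): {Printing, Error, Done, Queued}.

{Printing, Error, Done, Queued}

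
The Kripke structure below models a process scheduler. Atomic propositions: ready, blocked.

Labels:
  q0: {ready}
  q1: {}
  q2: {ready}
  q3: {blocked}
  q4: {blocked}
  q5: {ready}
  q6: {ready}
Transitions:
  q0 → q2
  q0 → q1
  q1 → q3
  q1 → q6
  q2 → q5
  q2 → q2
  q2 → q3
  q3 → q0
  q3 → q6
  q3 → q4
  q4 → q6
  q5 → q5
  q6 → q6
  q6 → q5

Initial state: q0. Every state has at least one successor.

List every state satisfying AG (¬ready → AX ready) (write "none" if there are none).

States satisfying ¬ready → AX ready: {q0, q2, q4, q5, q6}.
States satisfying AG (¬ready → AX ready): {q4, q5, q6}.

{q4, q5, q6}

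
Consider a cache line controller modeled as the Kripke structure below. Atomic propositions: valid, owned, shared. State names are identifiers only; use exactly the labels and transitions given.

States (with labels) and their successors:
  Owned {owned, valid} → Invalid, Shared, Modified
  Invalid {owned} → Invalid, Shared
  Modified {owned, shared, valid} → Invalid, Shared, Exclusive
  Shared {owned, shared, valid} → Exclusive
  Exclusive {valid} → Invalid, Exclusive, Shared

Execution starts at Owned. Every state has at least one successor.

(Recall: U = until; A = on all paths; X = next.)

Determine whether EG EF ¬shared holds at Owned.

States satisfying EF ¬shared: {Owned, Invalid, Modified, Shared, Exclusive}.
States satisfying EG EF ¬shared: {Owned, Invalid, Modified, Shared, Exclusive}.
Owned ∈ Sat(EG EF ¬shared).

Yes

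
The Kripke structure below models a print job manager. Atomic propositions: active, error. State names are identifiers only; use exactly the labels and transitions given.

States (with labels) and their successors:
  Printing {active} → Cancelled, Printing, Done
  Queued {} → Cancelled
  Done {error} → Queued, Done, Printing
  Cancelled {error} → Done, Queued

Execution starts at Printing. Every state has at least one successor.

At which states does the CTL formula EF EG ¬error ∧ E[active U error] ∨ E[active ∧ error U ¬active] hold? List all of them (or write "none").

States satisfying EG ¬error: {Printing}.
States satisfying EF EG ¬error: {Printing, Queued, Done, Cancelled}.
States satisfying active: {Printing}.
States satisfying error: {Done, Cancelled}.
States satisfying E[active U error]: {Printing, Done, Cancelled}.
States satisfying EF EG ¬error ∧ E[active U error]: {Printing, Done, Cancelled}.
States satisfying active ∧ error: ∅.
States satisfying ¬active: {Queued, Done, Cancelled}.
States satisfying E[active ∧ error U ¬active]: {Queued, Done, Cancelled}.
States satisfying EF EG ¬error ∧ E[active U error] ∨ E[active ∧ error U ¬active]: {Printing, Queued, Done, Cancelled}.

{Printing, Queued, Done, Cancelled}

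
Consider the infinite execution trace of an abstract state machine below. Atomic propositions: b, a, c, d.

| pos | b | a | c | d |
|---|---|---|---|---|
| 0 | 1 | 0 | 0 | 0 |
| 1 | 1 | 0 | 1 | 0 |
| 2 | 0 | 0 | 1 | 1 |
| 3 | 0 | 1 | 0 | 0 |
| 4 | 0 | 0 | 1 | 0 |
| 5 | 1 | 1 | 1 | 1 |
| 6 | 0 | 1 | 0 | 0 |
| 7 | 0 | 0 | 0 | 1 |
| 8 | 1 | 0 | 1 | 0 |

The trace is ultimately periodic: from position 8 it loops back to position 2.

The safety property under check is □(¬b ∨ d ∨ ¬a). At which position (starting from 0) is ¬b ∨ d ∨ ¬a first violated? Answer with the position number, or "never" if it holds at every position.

¬b ∨ d ∨ ¬a holds at every position 0..8, and those are all the positions the trace ever visits, so the invariant □(¬b ∨ d ∨ ¬a) is never violated.

never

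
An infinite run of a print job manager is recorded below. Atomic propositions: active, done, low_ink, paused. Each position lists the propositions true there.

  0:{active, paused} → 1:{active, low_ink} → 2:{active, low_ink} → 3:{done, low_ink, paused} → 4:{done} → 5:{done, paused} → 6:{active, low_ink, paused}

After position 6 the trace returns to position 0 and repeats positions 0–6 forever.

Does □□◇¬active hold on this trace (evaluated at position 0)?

Holds

□◇¬active holds at every position 0..6, and those are all positions ever visited, so □□◇¬active holds.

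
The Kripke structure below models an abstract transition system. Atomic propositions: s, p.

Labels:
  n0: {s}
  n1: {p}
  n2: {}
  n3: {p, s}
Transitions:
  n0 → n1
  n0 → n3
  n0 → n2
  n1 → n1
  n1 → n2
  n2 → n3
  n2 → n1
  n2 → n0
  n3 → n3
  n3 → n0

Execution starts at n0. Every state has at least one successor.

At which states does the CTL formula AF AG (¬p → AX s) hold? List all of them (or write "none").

none

States satisfying AG (¬p → AX s): ∅.
States satisfying AF AG (¬p → AX s): ∅.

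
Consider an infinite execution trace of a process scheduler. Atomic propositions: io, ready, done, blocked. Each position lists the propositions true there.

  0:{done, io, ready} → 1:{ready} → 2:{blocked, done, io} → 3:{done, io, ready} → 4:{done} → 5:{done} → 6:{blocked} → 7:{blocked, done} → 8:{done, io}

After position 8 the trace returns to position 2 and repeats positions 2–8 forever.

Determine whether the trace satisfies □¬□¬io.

¬□¬io holds at every position 0..8, and those are all positions ever visited, so □¬□¬io holds.

Satisfied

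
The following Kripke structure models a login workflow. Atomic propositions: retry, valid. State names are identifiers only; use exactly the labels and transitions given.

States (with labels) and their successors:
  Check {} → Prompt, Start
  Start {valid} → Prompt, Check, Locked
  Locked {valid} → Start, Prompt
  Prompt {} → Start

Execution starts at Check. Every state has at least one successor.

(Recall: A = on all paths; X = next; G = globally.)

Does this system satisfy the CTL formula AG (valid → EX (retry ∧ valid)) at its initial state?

Violated

States satisfying valid → EX (retry ∧ valid): {Check, Prompt}.
States satisfying AG (valid → EX (retry ∧ valid)): ∅.
Locked is reachable from Check and violates valid → EX (retry ∧ valid), so AG fails at Check.
Check ∉ Sat(AG (valid → EX (retry ∧ valid))).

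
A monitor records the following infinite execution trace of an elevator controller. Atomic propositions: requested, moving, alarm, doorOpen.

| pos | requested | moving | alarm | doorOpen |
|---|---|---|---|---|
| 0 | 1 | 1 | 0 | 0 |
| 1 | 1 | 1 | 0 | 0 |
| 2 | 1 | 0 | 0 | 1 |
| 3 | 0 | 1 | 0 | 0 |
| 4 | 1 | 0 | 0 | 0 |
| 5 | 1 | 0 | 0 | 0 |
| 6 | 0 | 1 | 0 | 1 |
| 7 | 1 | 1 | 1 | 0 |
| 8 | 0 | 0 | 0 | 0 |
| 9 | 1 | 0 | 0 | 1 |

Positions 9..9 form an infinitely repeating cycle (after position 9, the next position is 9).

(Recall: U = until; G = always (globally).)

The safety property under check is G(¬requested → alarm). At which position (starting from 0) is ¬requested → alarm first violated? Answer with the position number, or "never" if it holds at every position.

Check ¬requested → alarm at each position in order: 0 ✓, 1 ✓, 2 ✓.
At position 3 the labels are {moving}, so ¬requested → alarm is false there. This is the first violation.

3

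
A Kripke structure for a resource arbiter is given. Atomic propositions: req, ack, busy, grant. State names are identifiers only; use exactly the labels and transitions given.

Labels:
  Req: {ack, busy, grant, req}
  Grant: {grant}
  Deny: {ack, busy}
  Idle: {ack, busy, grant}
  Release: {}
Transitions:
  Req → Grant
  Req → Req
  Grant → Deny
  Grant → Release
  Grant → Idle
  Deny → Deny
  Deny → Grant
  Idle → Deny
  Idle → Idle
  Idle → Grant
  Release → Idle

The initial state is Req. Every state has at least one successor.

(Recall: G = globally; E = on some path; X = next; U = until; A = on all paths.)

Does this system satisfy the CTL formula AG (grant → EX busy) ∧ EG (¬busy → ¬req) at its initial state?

States satisfying grant → EX busy: {Req, Grant, Deny, Idle, Release}.
States satisfying AG (grant → EX busy): {Req, Grant, Deny, Idle, Release}.
States satisfying ¬busy → ¬req: {Req, Grant, Deny, Idle, Release}.
States satisfying EG (¬busy → ¬req): {Req, Grant, Deny, Idle, Release}.
States satisfying AG (grant → EX busy) ∧ EG (¬busy → ¬req): {Req, Grant, Deny, Idle, Release}.
Req ∈ Sat(AG (grant → EX busy) ∧ EG (¬busy → ¬req)).

Holds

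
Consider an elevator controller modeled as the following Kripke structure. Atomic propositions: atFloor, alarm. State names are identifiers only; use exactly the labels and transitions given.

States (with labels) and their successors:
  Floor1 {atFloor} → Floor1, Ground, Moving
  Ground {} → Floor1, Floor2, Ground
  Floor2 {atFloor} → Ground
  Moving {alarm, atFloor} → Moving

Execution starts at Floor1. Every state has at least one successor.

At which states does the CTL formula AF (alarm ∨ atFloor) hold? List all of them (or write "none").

{Floor1, Floor2, Moving}

States satisfying alarm ∨ atFloor: {Floor1, Floor2, Moving}.
States satisfying AF (alarm ∨ atFloor): {Floor1, Floor2, Moving}.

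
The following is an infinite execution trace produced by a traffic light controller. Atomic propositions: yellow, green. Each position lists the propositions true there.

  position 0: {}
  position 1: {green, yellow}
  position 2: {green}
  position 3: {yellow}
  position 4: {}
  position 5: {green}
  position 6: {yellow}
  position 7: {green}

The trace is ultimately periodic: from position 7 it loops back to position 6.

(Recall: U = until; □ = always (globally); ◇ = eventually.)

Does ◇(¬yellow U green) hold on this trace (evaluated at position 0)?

¬yellow U green holds at position 0, which is reachable from 0, so ◇(¬yellow U green) holds.

Satisfied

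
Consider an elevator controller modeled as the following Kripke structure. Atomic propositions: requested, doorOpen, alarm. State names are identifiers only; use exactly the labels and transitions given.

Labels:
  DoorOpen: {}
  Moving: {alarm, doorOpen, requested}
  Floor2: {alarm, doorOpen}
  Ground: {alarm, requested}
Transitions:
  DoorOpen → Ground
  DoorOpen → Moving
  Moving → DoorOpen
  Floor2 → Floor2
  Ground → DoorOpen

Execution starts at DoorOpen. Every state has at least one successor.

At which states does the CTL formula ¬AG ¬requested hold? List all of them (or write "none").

States satisfying ¬requested: {DoorOpen, Floor2}.
States satisfying AG ¬requested: {Floor2}.
States satisfying ¬AG ¬requested: {DoorOpen, Moving, Ground}.

{DoorOpen, Moving, Ground}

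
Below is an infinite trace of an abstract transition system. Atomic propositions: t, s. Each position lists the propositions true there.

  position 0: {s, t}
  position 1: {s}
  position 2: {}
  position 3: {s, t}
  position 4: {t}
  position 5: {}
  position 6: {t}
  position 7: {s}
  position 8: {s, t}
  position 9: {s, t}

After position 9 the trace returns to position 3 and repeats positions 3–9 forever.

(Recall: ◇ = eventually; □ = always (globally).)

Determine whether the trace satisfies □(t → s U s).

Violated

t → s U s must hold at every position from 0 onward. It fails at position 4, so □(t → s U s) is false.
Positions where t holds: 0, 3, 4, 6, 8, 9.
Check s U s at each: 0→ok, 3→ok, 4→fails, 6→fails, 8→ok, 9→ok.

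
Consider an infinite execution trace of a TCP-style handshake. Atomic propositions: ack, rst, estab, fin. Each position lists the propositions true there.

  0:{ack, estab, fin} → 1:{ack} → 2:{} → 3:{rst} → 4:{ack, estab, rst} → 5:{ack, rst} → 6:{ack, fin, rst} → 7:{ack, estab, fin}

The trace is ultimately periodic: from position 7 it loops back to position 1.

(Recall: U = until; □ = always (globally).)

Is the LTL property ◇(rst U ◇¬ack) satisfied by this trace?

rst U ◇¬ack holds at position 0, which is reachable from 0, so ◇(rst U ◇¬ack) holds.

Yes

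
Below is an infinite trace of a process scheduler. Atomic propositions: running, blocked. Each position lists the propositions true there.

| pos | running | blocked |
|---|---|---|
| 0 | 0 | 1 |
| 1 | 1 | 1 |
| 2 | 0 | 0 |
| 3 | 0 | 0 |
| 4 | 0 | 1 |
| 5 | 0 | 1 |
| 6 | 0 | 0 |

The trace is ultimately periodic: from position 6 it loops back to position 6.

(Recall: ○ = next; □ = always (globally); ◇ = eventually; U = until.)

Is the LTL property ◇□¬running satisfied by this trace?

□¬running holds at position 2, which is reachable from 0, so ◇□¬running holds.

Yes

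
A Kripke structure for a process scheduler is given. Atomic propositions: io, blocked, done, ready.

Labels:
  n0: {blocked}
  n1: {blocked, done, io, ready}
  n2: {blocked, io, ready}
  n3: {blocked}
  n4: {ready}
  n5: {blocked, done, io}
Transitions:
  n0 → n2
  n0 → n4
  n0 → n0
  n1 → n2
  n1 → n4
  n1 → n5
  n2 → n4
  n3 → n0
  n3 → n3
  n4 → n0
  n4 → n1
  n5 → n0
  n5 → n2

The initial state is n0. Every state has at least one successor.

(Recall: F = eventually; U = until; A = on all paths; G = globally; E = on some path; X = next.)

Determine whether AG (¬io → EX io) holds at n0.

Satisfied

States satisfying ¬io → EX io: {n0, n1, n2, n4, n5}.
States satisfying AG (¬io → EX io): {n0, n1, n2, n4, n5}.
Every state reachable from n0 satisfies ¬io → EX io.
n0 ∈ Sat(AG (¬io → EX io)).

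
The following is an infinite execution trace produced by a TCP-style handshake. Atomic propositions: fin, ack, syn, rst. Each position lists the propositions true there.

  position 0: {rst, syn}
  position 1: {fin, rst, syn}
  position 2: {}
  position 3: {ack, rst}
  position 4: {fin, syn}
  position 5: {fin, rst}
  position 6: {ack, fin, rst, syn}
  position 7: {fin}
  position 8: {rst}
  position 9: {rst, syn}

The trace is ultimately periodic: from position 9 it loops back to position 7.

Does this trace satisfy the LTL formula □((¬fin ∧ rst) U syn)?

Does not hold

(¬fin ∧ rst) U syn must hold at every position from 0 onward. It fails at position 2, so □((¬fin ∧ rst) U syn) is false.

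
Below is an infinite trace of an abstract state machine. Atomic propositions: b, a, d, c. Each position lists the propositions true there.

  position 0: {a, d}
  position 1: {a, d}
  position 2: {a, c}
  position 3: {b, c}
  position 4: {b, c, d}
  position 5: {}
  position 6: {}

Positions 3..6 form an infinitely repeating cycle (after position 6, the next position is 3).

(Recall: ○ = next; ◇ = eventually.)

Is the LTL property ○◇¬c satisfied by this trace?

Holds

The position after 0 is 1; ◇¬c is true there.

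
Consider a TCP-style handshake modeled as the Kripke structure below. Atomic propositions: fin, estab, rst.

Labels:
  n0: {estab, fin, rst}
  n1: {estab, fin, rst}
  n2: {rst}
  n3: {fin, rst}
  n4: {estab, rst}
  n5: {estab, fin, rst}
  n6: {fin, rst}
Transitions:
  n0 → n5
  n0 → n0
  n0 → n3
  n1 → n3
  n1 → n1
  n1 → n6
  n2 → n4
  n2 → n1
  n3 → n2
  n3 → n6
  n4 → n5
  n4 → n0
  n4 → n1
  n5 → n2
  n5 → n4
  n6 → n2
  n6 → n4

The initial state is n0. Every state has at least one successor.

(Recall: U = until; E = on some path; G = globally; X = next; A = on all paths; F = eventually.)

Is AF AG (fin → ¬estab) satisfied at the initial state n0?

Does not hold

States satisfying AG (fin → ¬estab): ∅.
States satisfying AF AG (fin → ¬estab): ∅.
There is a path from n0 along which AG (fin → ¬estab) never holds.
n0 ∉ Sat(AF AG (fin → ¬estab)).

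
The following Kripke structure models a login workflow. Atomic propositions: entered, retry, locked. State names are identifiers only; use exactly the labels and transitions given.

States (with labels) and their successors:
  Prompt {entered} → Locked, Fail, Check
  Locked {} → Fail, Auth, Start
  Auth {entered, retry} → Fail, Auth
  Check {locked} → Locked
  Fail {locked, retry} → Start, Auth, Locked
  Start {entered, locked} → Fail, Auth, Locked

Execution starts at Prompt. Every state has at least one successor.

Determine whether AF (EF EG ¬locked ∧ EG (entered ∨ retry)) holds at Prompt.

States satisfying EF EG ¬locked ∧ EG (entered ∨ retry): {Prompt, Auth, Fail, Start}.
States satisfying AF (EF EG ¬locked ∧ EG (entered ∨ retry)): {Prompt, Locked, Auth, Check, Fail, Start}.
Prompt ∈ Sat(AF (EF EG ¬locked ∧ EG (entered ∨ retry))).

Yes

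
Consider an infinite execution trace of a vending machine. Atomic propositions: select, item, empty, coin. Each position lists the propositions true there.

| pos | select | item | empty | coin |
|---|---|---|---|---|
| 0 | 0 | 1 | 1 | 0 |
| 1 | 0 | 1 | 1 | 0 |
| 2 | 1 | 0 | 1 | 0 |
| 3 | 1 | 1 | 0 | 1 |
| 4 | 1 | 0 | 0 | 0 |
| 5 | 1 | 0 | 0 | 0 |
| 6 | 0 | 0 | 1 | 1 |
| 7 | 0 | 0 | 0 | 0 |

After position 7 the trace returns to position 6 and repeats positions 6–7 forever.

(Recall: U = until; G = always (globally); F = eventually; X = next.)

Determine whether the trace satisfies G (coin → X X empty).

coin → X X empty must hold at every position from 0 onward. It fails at position 3, so G (coin → X X empty) is false.
Positions where coin holds: 3, 6.
Check X X empty at each: 3→fails, 6→ok.

Does not hold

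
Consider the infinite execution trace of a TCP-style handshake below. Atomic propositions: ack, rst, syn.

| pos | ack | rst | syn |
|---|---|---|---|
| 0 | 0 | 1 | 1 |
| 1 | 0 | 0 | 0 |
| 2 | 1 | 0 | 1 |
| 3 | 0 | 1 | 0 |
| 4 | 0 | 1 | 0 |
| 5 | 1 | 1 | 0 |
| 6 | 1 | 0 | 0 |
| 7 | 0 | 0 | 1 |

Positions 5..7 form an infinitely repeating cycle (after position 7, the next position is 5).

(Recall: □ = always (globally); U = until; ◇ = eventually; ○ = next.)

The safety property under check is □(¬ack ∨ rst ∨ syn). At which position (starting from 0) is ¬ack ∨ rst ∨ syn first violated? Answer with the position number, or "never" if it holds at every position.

6

Check ¬ack ∨ rst ∨ syn at each position in order: 0 ✓, 1 ✓, 2 ✓, 3 ✓, 4 ✓, 5 ✓.
At position 6 the labels are {ack}, so ¬ack ∨ rst ∨ syn is false there. This is the first violation.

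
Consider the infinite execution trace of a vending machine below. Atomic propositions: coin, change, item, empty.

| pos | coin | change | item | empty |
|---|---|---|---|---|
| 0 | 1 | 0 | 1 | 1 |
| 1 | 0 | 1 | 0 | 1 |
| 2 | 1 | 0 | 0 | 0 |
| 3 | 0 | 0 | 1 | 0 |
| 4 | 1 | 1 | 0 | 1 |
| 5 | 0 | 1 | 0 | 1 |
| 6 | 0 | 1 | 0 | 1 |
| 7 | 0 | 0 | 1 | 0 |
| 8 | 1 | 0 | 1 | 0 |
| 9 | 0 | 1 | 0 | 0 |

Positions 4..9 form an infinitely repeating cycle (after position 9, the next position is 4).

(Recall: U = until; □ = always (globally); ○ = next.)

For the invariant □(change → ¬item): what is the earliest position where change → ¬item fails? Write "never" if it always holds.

never

change → ¬item holds at every position 0..9, and those are all the positions the trace ever visits, so the invariant □(change → ¬item) is never violated.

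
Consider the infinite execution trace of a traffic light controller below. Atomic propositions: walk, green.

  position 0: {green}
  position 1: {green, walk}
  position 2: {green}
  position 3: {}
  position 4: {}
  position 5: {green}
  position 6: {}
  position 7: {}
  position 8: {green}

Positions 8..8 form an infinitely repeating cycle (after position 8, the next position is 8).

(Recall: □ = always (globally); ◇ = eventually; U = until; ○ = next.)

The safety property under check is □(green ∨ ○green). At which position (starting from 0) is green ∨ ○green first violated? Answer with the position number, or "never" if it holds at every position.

Check green ∨ ○green at each position in order: 0 ✓, 1 ✓, 2 ✓.
At position 3 the labels are {} and the next position 4 has {}, so green ∨ ○green is false there. This is the first violation.

3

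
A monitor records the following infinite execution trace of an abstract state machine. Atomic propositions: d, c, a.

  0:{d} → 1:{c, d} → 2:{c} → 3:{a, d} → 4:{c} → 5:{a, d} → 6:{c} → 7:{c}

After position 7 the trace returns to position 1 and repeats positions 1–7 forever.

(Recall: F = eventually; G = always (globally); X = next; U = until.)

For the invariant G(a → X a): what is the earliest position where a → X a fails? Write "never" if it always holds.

Check a → X a at each position in order: 0 ✓, 1 ✓, 2 ✓.
At position 3 the labels are {a, d} and the next position 4 has {c}, so a → X a is false there. This is the first violation.

3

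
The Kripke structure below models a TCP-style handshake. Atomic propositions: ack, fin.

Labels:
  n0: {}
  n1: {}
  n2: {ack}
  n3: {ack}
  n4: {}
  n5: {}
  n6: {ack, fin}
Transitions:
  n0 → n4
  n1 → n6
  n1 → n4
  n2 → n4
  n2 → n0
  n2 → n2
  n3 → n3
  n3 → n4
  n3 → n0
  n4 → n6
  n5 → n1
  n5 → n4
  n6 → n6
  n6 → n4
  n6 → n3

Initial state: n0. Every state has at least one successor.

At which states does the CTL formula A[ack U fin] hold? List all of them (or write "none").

States satisfying ack: {n2, n3, n6}.
States satisfying fin: {n6}.
States satisfying A[ack U fin]: {n6}.

{n6}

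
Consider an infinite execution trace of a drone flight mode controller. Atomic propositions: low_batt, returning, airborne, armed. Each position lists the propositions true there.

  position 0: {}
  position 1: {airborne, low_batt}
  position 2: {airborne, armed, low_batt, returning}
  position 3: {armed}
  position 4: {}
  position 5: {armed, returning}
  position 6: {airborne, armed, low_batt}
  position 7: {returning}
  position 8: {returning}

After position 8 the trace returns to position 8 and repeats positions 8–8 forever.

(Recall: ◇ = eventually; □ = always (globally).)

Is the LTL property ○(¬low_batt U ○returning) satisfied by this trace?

Holds

The position after 0 is 1; ¬low_batt U ○returning is true there.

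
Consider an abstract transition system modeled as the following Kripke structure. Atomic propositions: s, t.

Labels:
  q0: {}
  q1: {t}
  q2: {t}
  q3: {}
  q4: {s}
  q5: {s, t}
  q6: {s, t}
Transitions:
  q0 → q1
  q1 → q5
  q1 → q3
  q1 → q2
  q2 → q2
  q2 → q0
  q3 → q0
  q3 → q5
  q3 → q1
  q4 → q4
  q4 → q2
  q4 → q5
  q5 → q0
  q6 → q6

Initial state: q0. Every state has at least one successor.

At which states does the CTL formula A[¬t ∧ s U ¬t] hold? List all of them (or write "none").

States satisfying ¬t ∧ s: {q4}.
States satisfying ¬t: {q0, q3, q4}.
States satisfying A[¬t ∧ s U ¬t]: {q0, q3, q4}.

{q0, q3, q4}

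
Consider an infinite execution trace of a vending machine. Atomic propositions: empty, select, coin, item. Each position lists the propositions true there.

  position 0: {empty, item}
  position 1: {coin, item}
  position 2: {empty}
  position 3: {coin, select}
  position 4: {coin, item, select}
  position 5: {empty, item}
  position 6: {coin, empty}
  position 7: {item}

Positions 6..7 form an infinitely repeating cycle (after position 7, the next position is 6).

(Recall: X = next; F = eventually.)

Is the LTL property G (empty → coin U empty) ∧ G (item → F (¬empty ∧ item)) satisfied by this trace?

Holds

empty → coin U empty holds at every position 0..7, and those are all positions ever visited, so G (empty → coin U empty) holds.
Positions where empty holds: 0, 2, 5, 6.
Check coin U empty at each: 0→ok, 2→ok, 5→ok, 6→ok.
item → F (¬empty ∧ item) holds at every position 0..7, and those are all positions ever visited, so G (item → F (¬empty ∧ item)) holds.
Positions where item holds: 0, 1, 4, 5, 7.
Check F (¬empty ∧ item) at each: 0→ok, 1→ok, 4→ok, 5→ok, 7→ok.
At position 0: G (empty → coin U empty) is true; G (item → F (¬empty ∧ item)) is true; so G (empty → coin U empty) ∧ G (item → F (¬empty ∧ item)) is true.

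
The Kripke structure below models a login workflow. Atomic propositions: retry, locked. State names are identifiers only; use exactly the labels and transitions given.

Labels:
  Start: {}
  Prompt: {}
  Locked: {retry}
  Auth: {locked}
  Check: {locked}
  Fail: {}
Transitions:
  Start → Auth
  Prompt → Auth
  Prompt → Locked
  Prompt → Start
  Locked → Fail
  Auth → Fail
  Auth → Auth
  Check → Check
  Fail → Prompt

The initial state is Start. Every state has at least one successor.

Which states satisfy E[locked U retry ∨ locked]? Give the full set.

{Locked, Auth, Check}

States satisfying locked: {Auth, Check}.
States satisfying retry ∨ locked: {Locked, Auth, Check}.
States satisfying E[locked U retry ∨ locked]: {Locked, Auth, Check}.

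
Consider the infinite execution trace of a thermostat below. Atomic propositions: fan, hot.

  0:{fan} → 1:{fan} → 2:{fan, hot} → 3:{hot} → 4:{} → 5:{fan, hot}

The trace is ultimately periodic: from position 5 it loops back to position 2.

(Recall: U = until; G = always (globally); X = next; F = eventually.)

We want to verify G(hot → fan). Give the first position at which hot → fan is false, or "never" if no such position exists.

Check hot → fan at each position in order: 0 ✓, 1 ✓, 2 ✓.
At position 3 the labels are {hot}, so hot → fan is false there. This is the first violation.

3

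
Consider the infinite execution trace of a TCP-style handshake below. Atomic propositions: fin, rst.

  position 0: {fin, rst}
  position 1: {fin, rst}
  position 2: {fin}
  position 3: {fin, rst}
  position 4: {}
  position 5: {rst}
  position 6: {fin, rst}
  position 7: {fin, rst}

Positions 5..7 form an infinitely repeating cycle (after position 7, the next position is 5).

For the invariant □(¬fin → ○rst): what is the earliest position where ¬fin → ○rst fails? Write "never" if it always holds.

never

¬fin → ○rst holds at every position 0..7, and those are all the positions the trace ever visits, so the invariant □(¬fin → ○rst) is never violated.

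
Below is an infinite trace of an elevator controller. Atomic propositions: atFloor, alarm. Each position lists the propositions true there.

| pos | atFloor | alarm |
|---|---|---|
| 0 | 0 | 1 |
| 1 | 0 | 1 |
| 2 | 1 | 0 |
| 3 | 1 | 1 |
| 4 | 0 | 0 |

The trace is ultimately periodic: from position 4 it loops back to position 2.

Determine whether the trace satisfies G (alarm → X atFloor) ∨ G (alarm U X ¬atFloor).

alarm → X atFloor must hold at every position from 0 onward. It fails at position 0, so G (alarm → X atFloor) is false.
Positions where alarm holds: 0, 1, 3.
Check X atFloor at each: 0→fails, 1→ok, 3→fails.
alarm U X ¬atFloor must hold at every position from 0 onward. It fails at position 1, so G (alarm U X ¬atFloor) is false.
At position 0: G (alarm → X atFloor) is false; G (alarm U X ¬atFloor) is false; so G (alarm → X atFloor) ∨ G (alarm U X ¬atFloor) is false.

Violated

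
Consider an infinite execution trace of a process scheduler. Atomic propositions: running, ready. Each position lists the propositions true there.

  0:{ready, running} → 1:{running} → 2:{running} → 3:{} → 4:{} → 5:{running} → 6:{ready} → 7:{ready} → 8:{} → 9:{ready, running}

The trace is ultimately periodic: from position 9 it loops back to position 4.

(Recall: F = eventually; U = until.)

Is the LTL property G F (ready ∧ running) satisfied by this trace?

F (ready ∧ running) holds at every position 0..9, and those are all positions ever visited, so G F (ready ∧ running) holds.

Holds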